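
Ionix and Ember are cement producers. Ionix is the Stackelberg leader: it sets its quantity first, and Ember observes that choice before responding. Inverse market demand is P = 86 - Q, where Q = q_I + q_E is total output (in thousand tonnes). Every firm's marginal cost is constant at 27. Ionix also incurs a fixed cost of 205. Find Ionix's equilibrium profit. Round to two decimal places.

Solve by backward induction. Given q_I, the follower Ember maximises π_E = (86 - q_I - q_E)q_E - 27q_E.
Follower FOC: 59 - q_I - 2q_E = 0, so q_E(q_I) = (59 - q_I)/2.
The leader anticipates this reaction. Substituting into P = 86 - Q gives P = 113/2 - (1/2)q_I, so π_I = (113/2 - (1/2)q_I)q_I - 27q_I.
The leader's first-order condition 59/2 - q_I = 0 yields q_I = 59/2.
Then q_E = (59 - 59/2)/2 = 59/4.
Price P = 86 - 177/4 = 167/4.
Ionix's profit: (167/4 - 27)·(59/2) - 205 = 1841/8.

230.13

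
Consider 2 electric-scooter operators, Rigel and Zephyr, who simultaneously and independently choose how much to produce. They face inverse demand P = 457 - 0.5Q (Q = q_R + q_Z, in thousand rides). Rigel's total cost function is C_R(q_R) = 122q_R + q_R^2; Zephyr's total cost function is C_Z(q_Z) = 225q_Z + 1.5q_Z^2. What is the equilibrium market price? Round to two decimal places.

382.43

Rigel's profit: π_R = (457 - 0.5Q)q_R - (122q_R + q_R²). Setting ∂π_R/∂q_R = 0: 335 - 3q_R - (1/2)(q_Z) = 0.
Zephyr's first-order condition: 232 - 4q_Z - (1/2)(q_R) = 0.
Best responses: q_R = (335 - (1/2)q_Z)/3, q_Z = (232 - (1/2)q_R)/4.
Solving the pair: q_R = 104.1702, q_Z = 44.9787.
Total output Q = 149.1489, so price P = 457 - (1/2)·149.1489 = 382.4255.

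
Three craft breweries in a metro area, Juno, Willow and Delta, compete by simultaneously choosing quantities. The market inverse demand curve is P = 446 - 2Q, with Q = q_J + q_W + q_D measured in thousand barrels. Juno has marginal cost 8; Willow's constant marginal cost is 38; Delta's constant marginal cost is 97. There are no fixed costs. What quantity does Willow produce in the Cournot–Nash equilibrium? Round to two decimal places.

Juno's profit: π_J = (446 - 2Q)q_J - (8q_J). Setting ∂π_J/∂q_J = 0: 438 - 4q_J - 2(q_W + q_D) = 0.
Willow's first-order condition: 408 - 4q_W - 2(q_J + q_D) = 0.
Delta's first-order condition: 349 - 4q_D - 2(q_J + q_W) = 0.
Adding the 3 first-order conditions: 1195 − 8Q = 0, so Q = 1195/8.
Back-substituting: q_J = (438 − 1195/4)/2 = 557/8, q_W = (408 − 1195/4)/2 = 437/8, q_D = (349 − 1195/4)/2 = 201/8.

54.63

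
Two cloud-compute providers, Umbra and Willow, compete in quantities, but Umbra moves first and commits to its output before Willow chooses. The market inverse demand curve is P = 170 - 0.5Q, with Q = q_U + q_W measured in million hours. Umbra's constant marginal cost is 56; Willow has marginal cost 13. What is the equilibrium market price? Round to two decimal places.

73.75

The follower Willow best-responds to any q_U: π_W = (170 - 0.5Q)q_W - 13q_W.
Follower FOC: 157 - (1/2)q_U - q_W = 0, so q_W(q_U) = (157 - (1/2)q_U).
The leader anticipates this reaction. Substituting into P = 170 - 0.5Q gives P = 183/2 - (1/4)q_U, so π_U = (183/2 - (1/4)q_U)q_U - 56q_U.
Maximising: ∂π_U/∂q_U = 71/2 - (1/2)q_U = 0, giving q_U = 71.
Then q_W = (157 - (1/2)·71) = 243/2.
Total output Q = 385/2, so price P = 170 - (1/2)·(385/2) = 295/4.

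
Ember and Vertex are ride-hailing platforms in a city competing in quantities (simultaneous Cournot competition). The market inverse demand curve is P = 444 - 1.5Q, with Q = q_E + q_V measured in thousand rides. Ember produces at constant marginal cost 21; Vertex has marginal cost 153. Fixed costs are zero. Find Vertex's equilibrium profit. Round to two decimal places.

Ember's profit: π_E = (444 - 1.5Q)q_E - (21q_E). Setting ∂π_E/∂q_E = 0: 423 - 3q_E - (3/2)(q_V) = 0.
Vertex's profit: π_V = (444 - 1.5Q)q_V - (153q_V). Setting ∂π_V/∂q_V = 0: 291 - 3q_V - (3/2)(q_E) = 0.
Best responses: q_E = (423 - (3/2)q_V)/3, q_V = (291 - (3/2)q_E)/3.
Solving the pair: q_E = 370/3, q_V = 106/3.
Price P = 444 - (3/2)·(476/3) = 206.
Vertex's profit: (206 - 153)·(106/3) = 1872.6667.

1872.67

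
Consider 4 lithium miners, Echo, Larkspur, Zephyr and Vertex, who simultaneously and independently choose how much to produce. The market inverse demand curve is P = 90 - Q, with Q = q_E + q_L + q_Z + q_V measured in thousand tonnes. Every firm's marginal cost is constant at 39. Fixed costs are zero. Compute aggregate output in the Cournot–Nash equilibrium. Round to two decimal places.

A representative firm's profit is π_i = q_i(90 - Q) - 39q_i.
First-order condition (treating rivals' output as given): 51 - 2q_i - Σ_{j≠i} q_j = 0.
By symmetry each firm produces the same amount; substituting Σ_{j≠i} q_j = 3q_i yields q_i = 51/5.
Total output Q = 51/5 + 51/5 + 51/5 + 51/5 = 204/5.

40.80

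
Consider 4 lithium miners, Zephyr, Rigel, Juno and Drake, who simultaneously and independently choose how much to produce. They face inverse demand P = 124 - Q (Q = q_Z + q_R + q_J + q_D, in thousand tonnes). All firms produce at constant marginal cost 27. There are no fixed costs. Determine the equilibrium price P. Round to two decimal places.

Each firm earns π_i = (124 - Q)q_i - 27q_i.
Setting ∂π_i/∂q_i = 0 with rivals' quantities fixed: 97 - 2q_i - Σ_{j≠i} q_j = 0.
By symmetry each firm produces the same amount; substituting Σ_{j≠i} q_j = 3q_i yields q_i = 97/5.
Total output Q = 388/5, so price P = 124 - 388/5 = 232/5.

46.40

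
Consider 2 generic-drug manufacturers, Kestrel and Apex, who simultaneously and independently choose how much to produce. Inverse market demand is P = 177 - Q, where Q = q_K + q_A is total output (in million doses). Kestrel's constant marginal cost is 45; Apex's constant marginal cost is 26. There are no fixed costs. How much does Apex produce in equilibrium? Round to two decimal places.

Kestrel's profit: π_K = (177 - Q)q_K - (45q_K). Setting ∂π_K/∂q_K = 0: 132 - 2q_K - (q_A) = 0.
Apex's profit: π_A = (177 - Q)q_A - (26q_A). Setting ∂π_A/∂q_A = 0: 151 - 2q_A - (q_K) = 0.
Rearranging gives the reaction functions q_K = (132 - q_A)/2 and q_A = (151 - q_K)/2.
Solving the pair: q_K = 113/3, q_A = 170/3.

56.67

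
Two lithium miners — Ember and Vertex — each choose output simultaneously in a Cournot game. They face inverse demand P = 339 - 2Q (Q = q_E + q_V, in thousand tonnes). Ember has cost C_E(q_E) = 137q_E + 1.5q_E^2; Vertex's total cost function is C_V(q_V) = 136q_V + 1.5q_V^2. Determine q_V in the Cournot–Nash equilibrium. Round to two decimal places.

Ember's profit: π_E = (339 - 2Q)q_E - (137q_E + (3/2)q_E²). Setting ∂π_E/∂q_E = 0: 202 - 7q_E - 2(q_V) = 0.
Vertex's first-order condition: 203 - 7q_V - 2(q_E) = 0.
So q_E = (202 - 2q_V)/7 and q_V = (203 - 2q_E)/7.
Substituting one into the other gives q_E = 112/5 and q_V = 113/5.

22.60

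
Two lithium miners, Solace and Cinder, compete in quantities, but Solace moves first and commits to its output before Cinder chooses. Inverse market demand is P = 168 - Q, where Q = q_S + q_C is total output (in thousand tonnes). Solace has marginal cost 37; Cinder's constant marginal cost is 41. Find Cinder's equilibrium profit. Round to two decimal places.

885.06

The follower Cinder best-responds to any q_S: π_C = (168 - Q)q_C - 41q_C.
Follower FOC: 127 - q_S - 2q_C = 0, so q_C(q_S) = (127 - q_S)/2.
The leader anticipates this reaction. Substituting into P = 168 - Q gives P = 209/2 - (1/2)q_S, so π_S = (209/2 - (1/2)q_S)q_S - 37q_S.
Leader FOC: 135/2 - q_S = 0, so q_S = 135/2.
Then q_C = (127 - 135/2)/2 = 119/4.
Price P = 168 - 389/4 = 283/4.
Cinder's profit: (283/4 - 41)·(119/4) = 885.0625.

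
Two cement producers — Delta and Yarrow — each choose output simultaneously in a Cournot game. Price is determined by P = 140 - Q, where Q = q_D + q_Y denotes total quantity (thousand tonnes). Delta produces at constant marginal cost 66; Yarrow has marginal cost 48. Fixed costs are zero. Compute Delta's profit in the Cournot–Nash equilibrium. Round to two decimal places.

348.44

Delta's profit: π_D = (140 - Q)q_D - (66q_D). Setting ∂π_D/∂q_D = 0: 74 - 2q_D - (q_Y) = 0.
Yarrow's first-order condition: 92 - 2q_Y - (q_D) = 0.
Rearranging gives the reaction functions q_D = (74 - q_Y)/2 and q_Y = (92 - q_D)/2.
Substituting one into the other gives q_D = 56/3 and q_Y = 110/3.
Price P = 140 - 166/3 = 254/3.
Delta's profit: (254/3 - 66)·(56/3) = 348.4444.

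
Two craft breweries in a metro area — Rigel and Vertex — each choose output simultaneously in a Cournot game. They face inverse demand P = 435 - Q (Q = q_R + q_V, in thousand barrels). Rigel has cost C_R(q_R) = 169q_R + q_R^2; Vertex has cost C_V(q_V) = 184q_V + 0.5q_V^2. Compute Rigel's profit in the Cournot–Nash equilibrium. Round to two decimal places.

4945.60

Rigel's profit: π_R = (435 - Q)q_R - (169q_R + q_R²). Setting ∂π_R/∂q_R = 0: 266 - 4q_R - (q_V) = 0.
Vertex's first-order condition: 251 - 3q_V - (q_R) = 0.
So q_R = (266 - q_V)/4 and q_V = (251 - q_R)/3.
Solving the pair: q_R = 547/11, q_V = 738/11.
Price P = 435 - 1285/11 = 318.1818.
Rigel's profit: 318.1818·(547/11) - 169·(547/11) - (547/11)² = 4945.6033.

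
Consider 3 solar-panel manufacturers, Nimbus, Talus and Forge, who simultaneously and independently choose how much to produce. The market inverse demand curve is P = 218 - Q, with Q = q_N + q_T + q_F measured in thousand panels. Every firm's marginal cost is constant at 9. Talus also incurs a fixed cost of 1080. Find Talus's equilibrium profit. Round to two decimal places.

1650.06

A representative firm's profit is π_i = q_i(218 - Q) - 9q_i.
First-order condition (treating rivals' output as given): 209 - 2q_i - Σ_{j≠i} q_j = 0.
With identical firms every q_j equals q_i, so Σ_{j≠i} q_j = 2q_i and 209 = 4q_i, giving q_i = 209/4.
Price P = 218 - 627/4 = 245/4.
Talus's profit: (245/4 - 9)·(209/4) - 1080 = 1650.0625.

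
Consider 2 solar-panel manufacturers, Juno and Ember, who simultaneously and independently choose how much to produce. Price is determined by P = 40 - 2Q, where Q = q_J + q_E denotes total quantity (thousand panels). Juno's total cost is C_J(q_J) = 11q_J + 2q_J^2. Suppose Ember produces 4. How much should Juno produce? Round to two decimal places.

With the rival's output fixed at 4, Juno's profit is π_J = (40 - 2·4 - 2q_J)q_J - (11q_J + 2q_J²) = (32 - 2q_J)q_J - (11q_J + 2q_J²).
∂π_J/∂q_J = 21 - 8q_J = 0, so q_J = 21/8.

2.63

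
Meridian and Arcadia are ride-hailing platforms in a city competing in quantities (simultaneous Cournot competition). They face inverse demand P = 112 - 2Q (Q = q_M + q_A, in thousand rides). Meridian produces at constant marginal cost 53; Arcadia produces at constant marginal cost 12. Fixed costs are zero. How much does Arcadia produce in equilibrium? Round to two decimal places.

23.50

Meridian's profit: π_M = (112 - 2Q)q_M - (53q_M). Setting ∂π_M/∂q_M = 0: 59 - 4q_M - 2(q_A) = 0.
Arcadia's first-order condition: 100 - 4q_A - 2(q_M) = 0.
So q_M = (59 - 2q_A)/4 and q_A = (100 - 2q_M)/4.
Solving the pair: q_M = 3, q_A = 47/2.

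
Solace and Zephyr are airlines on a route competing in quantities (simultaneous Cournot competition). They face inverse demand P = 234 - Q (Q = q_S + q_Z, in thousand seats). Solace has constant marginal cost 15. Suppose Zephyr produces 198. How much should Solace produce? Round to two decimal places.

10.50

With the rival's output fixed at 198, Solace's profit is π_S = (234 - 198 - q_S)q_S - (15q_S) = (36 - q_S)q_S - (15q_S).
∂π_S/∂q_S = 21 - 2q_S = 0, so q_S = 21/2.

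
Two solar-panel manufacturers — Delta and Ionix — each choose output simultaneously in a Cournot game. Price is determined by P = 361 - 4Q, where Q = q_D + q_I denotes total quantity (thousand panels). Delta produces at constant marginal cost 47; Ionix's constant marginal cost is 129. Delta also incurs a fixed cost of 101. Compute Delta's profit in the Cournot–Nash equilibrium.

Delta's profit: π_D = (361 - 4Q)q_D - (47q_D). Setting ∂π_D/∂q_D = 0: 314 - 8q_D - 4(q_I) = 0.
Ionix's first-order condition: 232 - 8q_I - 4(q_D) = 0.
Rearranging gives the reaction functions q_D = (314 - 4q_I)/8 and q_I = (232 - 4q_D)/8.
Solving the pair: q_D = 33, q_I = 25/2.
Price P = 361 - 4·(91/2) = 179.
Delta's profit: (179 - 47)·33 - 101 = 4255.

4255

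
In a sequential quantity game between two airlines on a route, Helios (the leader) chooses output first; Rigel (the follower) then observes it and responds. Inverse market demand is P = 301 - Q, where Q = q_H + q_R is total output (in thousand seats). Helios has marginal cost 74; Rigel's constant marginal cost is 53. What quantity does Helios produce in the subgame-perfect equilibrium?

The follower Rigel best-responds to any q_H: π_R = (301 - Q)q_R - 53q_R.
Setting the follower's marginal profit to zero, 248 - q_H - 2q_R = 0, i.e. q_R = (248 - q_H)/2.
Helios substitutes q_R(q_H) into its own profit: π_H = q_H(301 - q_H - (248 - q_H)/2) - 74q_H = (177 - (1/2)q_H)q_H - 74q_H.
The leader's first-order condition 103 - q_H = 0 yields q_H = 103.
Then q_R = (248 - 103)/2 = 145/2.

103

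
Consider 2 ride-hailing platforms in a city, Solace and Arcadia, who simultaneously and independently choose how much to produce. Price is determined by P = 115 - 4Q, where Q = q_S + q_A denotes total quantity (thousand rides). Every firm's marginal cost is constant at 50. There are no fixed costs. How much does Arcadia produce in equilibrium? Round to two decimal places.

5.42

A representative firm's profit is π_i = q_i(115 - 4Q) - 50q_i.
First-order condition (treating rivals' output as given): 65 - 8q_i - 4q_j = 0.
With identical firms every q_j equals q_i, so q_j = q_i and 65 = 12q_i, giving q_i = 65/12.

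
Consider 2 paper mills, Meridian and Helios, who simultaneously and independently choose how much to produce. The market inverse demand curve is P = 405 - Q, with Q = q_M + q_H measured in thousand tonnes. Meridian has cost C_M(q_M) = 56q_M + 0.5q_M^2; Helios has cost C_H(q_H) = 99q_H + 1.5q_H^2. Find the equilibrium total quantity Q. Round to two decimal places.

143.43

Meridian's profit: π_M = (405 - Q)q_M - (56q_M + (1/2)q_M²). Setting ∂π_M/∂q_M = 0: 349 - 3q_M - (q_H) = 0.
Helios's first-order condition: 306 - 5q_H - (q_M) = 0.
Rearranging gives the reaction functions q_M = (349 - q_H)/3 and q_H = (306 - q_M)/5.
Substituting one into the other gives q_M = 1439/14 and q_H = 569/14.
Total output Q = 1439/14 + 569/14 = 1004/7.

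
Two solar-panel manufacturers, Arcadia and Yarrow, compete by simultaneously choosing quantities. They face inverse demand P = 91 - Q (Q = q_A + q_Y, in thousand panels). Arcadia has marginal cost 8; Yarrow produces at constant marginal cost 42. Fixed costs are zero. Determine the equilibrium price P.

47

Arcadia's profit: π_A = (91 - Q)q_A - (8q_A). Setting ∂π_A/∂q_A = 0: 83 - 2q_A - (q_Y) = 0.
Yarrow's profit: π_Y = (91 - Q)q_Y - (42q_Y). Setting ∂π_Y/∂q_Y = 0: 49 - 2q_Y - (q_A) = 0.
So q_A = (83 - q_Y)/2 and q_Y = (49 - q_A)/2.
Substituting one into the other gives q_A = 39 and q_Y = 5.
Total output Q = 44, so price P = 91 - 44 = 47.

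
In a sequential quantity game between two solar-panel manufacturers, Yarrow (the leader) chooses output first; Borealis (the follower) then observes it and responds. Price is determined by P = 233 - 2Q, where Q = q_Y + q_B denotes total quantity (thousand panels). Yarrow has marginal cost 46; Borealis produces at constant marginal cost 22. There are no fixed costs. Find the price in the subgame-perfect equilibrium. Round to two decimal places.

86.75

Solve by backward induction. Given q_Y, the follower Borealis maximises π_B = (233 - 2q_Y - 2q_B)q_B - 22q_B.
Follower FOC: 211 - 2q_Y - 4q_B = 0, so q_B(q_Y) = (211 - 2q_Y)/4.
Yarrow substitutes q_B(q_Y) into its own profit: π_Y = q_Y(233 - 2q_Y - (211 - 2q_Y)/2) - 46q_Y = (255/2 - q_Y)q_Y - 46q_Y.
Leader FOC: 163/2 - 2q_Y = 0, so q_Y = 163/4.
Then q_B = (211 - 2·(163/4))/4 = 259/8.
Total output Q = 585/8, so price P = 233 - 2·(585/8) = 347/4.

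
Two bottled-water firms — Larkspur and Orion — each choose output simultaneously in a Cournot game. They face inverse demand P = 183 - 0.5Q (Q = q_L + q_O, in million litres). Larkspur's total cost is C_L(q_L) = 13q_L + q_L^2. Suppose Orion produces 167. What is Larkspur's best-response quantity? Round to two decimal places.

With the rival's output fixed at 167, Larkspur's profit is π_L = (183 - (1/2)·167 - (1/2)q_L)q_L - (13q_L + q_L²) = (199/2 - (1/2)q_L)q_L - (13q_L + q_L²).
∂π_L/∂q_L = 173/2 - 3q_L = 0, so q_L = 173/6.

28.83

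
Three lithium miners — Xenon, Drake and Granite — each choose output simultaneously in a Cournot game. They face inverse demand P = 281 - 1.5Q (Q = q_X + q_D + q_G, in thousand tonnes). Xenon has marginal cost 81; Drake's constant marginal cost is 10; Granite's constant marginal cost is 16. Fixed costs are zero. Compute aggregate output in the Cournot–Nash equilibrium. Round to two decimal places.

Xenon's profit: π_X = (281 - 1.5Q)q_X - (81q_X). Setting ∂π_X/∂q_X = 0: 200 - 3q_X - (3/2)(q_D + q_G) = 0.
Drake's first-order condition: 271 - 3q_D - (3/2)(q_X + q_G) = 0.
Granite's first-order condition: 265 - 3q_G - (3/2)(q_X + q_D) = 0.
Adding the 3 conditions: 736 − 3Q − 3Q = 0, i.e. Q = 368/3.
Back-substituting: q_X = (200 − 184)/(3/2) = 32/3, q_D = (271 − 184)/(3/2) = 58, q_G = (265 − 184)/(3/2) = 54.
Total output Q = 32/3 + 58 + 54 = 368/3.

122.67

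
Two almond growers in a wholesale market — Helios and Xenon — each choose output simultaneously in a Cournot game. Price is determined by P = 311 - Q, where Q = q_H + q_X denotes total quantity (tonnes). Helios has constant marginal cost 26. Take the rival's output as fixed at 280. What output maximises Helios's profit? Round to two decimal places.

With the rival's output fixed at 280, Helios's profit is π_H = (311 - 280 - q_H)q_H - (26q_H) = (31 - q_H)q_H - (26q_H).
∂π_H/∂q_H = 5 - 2q_H = 0, so q_H = 5/2.

2.50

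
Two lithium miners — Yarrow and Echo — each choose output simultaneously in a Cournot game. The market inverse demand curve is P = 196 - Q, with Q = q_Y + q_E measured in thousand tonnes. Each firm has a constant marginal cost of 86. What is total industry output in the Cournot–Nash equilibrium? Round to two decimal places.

73.33

A representative firm's profit is π_i = q_i(196 - Q) - 86q_i.
First-order condition (treating rivals' output as given): 110 - 2q_i - q_j = 0.
With identical firms every q_j equals q_i, so q_j = q_i and 110 = 3q_i, giving q_i = 110/3.
Total output Q = 110/3 + 110/3 = 220/3.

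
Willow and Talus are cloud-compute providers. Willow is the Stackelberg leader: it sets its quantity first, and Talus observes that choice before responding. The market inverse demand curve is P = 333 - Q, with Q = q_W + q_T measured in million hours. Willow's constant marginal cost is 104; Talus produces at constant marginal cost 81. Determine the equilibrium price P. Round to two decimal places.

155.50

Solve by backward induction. Given q_W, the follower Talus maximises π_T = (333 - q_W - q_T)q_T - 81q_T.
Setting the follower's marginal profit to zero, 252 - q_W - 2q_T = 0, i.e. q_T = (252 - q_W)/2.
The leader anticipates this reaction. Substituting into P = 333 - Q gives P = 207 - (1/2)q_W, so π_W = (207 - (1/2)q_W)q_W - 104q_W.
The leader's first-order condition 103 - q_W = 0 yields q_W = 103.
Then q_T = (252 - 103)/2 = 149/2.
Total output Q = 355/2, so price P = 333 - 355/2 = 311/2.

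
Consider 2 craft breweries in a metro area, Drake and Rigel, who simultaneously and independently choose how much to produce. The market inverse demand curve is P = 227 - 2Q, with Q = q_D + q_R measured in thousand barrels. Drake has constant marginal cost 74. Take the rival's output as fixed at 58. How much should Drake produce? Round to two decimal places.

With the rival's output fixed at 58, Drake's profit is π_D = (227 - 2·58 - 2q_D)q_D - (74q_D) = (111 - 2q_D)q_D - (74q_D).
∂π_D/∂q_D = 37 - 4q_D = 0, so q_D = 37/4.

9.25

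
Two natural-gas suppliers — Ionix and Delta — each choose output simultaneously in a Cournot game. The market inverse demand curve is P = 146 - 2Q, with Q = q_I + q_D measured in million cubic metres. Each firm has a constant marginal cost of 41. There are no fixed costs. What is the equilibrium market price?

A representative firm's profit is π_i = q_i(146 - 2Q) - 41q_i.
First-order condition (treating rivals' output as given): 105 - 4q_i - 2q_j = 0.
With identical firms every q_j equals q_i, so q_j = q_i and 105 = 6q_i, giving q_i = 35/2.
Total output Q = 35, so price P = 146 - 2·35 = 76.

76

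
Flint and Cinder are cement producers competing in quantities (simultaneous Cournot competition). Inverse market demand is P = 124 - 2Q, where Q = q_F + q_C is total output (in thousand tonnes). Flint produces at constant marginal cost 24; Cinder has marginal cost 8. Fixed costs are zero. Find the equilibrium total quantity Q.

Flint's profit: π_F = (124 - 2Q)q_F - (24q_F). Setting ∂π_F/∂q_F = 0: 100 - 4q_F - 2(q_C) = 0.
Cinder's profit: π_C = (124 - 2Q)q_C - (8q_C). Setting ∂π_C/∂q_C = 0: 116 - 4q_C - 2(q_F) = 0.
Rearranging gives the reaction functions q_F = (100 - 2q_C)/4 and q_C = (116 - 2q_F)/4.
Substituting one into the other gives q_F = 14 and q_C = 22.
Total output Q = 14 + 22 = 36.

36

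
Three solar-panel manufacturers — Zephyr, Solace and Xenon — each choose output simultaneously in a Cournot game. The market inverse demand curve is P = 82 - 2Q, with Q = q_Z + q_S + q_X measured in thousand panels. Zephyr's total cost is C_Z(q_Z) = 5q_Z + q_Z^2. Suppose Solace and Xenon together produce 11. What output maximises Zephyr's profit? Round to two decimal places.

With rivals' combined output fixed at 11, Zephyr's profit is π_Z = (82 - 2·11 - 2q_Z)q_Z - (5q_Z + q_Z²) = (60 - 2q_Z)q_Z - (5q_Z + q_Z²).
∂π_Z/∂q_Z = 55 - 6q_Z = 0, so q_Z = 55/6.

9.17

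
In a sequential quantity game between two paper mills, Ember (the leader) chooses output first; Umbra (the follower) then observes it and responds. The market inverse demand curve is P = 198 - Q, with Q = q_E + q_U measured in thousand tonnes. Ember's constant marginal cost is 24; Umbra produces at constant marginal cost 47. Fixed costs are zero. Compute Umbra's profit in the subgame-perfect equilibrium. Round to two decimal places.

Solve by backward induction. Given q_E, the follower Umbra maximises π_U = (198 - q_E - q_U)q_U - 47q_U.
∂π_U/∂q_U = 151 - q_E - 2q_U = 0 gives the reaction function q_U = (151 - q_E)/2.
The leader anticipates this reaction. Substituting into P = 198 - Q gives P = 245/2 - (1/2)q_E, so π_E = (245/2 - (1/2)q_E)q_E - 24q_E.
Leader FOC: 197/2 - q_E = 0, so q_E = 197/2.
Then q_U = (151 - 197/2)/2 = 105/4.
Price P = 198 - 499/4 = 293/4.
Umbra's profit: (293/4 - 47)·(105/4) = 689.0625.

689.06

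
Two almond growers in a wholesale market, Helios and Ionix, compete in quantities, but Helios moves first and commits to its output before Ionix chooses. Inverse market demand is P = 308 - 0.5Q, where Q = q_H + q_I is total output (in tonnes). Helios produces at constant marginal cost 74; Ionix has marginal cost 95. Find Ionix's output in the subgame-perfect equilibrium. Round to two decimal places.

Solve by backward induction. Given q_H, the follower Ionix maximises π_I = (308 - (1/2)q_H - (1/2)q_I)q_I - 95q_I.
Follower FOC: 213 - (1/2)q_H - q_I = 0, so q_I(q_H) = (213 - (1/2)q_H).
Helios substitutes q_I(q_H) into its own profit: π_H = q_H(308 - (1/2)q_H - (213 - (1/2)q_H)/2) - 74q_H = (403/2 - (1/4)q_H)q_H - 74q_H.
The leader's first-order condition 255/2 - (1/2)q_H = 0 yields q_H = 255.
Then q_I = (213 - (1/2)·255) = 171/2.

85.50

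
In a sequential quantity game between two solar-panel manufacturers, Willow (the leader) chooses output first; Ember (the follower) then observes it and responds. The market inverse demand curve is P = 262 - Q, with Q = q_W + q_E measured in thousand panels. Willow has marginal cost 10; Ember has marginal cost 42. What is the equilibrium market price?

The follower Ember best-responds to any q_W: π_E = (262 - Q)q_E - 42q_E.
∂π_E/∂q_E = 220 - q_W - 2q_E = 0 gives the reaction function q_E = (220 - q_W)/2.
The leader anticipates this reaction. Substituting into P = 262 - Q gives P = 152 - (1/2)q_W, so π_W = (152 - (1/2)q_W)q_W - 10q_W.
The leader's first-order condition 142 - q_W = 0 yields q_W = 142.
Then q_E = (220 - 142)/2 = 39.
Total output Q = 181, so price P = 262 - 181 = 81.

81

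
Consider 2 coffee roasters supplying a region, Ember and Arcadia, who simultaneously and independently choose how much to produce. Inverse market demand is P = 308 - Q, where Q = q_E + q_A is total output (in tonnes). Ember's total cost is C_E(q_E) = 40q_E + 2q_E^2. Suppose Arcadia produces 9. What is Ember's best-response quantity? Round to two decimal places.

With the rival's output fixed at 9, Ember's profit is π_E = (308 - 9 - q_E)q_E - (40q_E + 2q_E²) = (299 - q_E)q_E - (40q_E + 2q_E²).
∂π_E/∂q_E = 259 - 6q_E = 0, so q_E = 259/6.

43.17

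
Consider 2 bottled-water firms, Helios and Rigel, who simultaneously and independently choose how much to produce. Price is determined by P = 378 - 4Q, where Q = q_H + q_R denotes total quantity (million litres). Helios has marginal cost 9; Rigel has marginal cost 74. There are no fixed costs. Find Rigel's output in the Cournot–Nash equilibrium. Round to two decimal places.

19.92

Helios's profit: π_H = (378 - 4Q)q_H - (9q_H). Setting ∂π_H/∂q_H = 0: 369 - 8q_H - 4(q_R) = 0.
Rigel's profit: π_R = (378 - 4Q)q_R - (74q_R). Setting ∂π_R/∂q_R = 0: 304 - 8q_R - 4(q_H) = 0.
Rearranging gives the reaction functions q_H = (369 - 4q_R)/8 and q_R = (304 - 4q_H)/8.
Solving the pair: q_H = 217/6, q_R = 239/12.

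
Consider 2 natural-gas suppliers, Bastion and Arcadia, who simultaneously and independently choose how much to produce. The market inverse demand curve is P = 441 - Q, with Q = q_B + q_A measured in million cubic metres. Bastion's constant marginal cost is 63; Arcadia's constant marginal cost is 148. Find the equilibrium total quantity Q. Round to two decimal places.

223.67

Bastion's profit: π_B = (441 - Q)q_B - (63q_B). Setting ∂π_B/∂q_B = 0: 378 - 2q_B - (q_A) = 0.
Arcadia's profit: π_A = (441 - Q)q_A - (148q_A). Setting ∂π_A/∂q_A = 0: 293 - 2q_A - (q_B) = 0.
So q_B = (378 - q_A)/2 and q_A = (293 - q_B)/2.
Substituting one into the other gives q_B = 463/3 and q_A = 208/3.
Total output Q = 463/3 + 208/3 = 671/3.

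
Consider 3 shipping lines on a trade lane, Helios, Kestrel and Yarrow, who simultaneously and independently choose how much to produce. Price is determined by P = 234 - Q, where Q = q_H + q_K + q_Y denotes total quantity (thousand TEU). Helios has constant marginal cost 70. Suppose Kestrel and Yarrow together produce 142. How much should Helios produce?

With rivals' combined output fixed at 142, Helios's profit is π_H = (234 - 142 - q_H)q_H - (70q_H) = (92 - q_H)q_H - (70q_H).
∂π_H/∂q_H = 22 - 2q_H = 0, so q_H = 11.

11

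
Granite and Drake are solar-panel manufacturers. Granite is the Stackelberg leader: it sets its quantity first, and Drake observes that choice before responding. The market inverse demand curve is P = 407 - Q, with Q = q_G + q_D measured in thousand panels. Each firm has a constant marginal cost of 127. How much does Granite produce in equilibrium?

The follower Drake best-responds to any q_G: π_D = (407 - Q)q_D - 127q_D.
∂π_D/∂q_D = 280 - q_G - 2q_D = 0 gives the reaction function q_D = (280 - q_G)/2.
The leader anticipates this reaction. Substituting into P = 407 - Q gives P = 267 - (1/2)q_G, so π_G = (267 - (1/2)q_G)q_G - 127q_G.
Leader FOC: 140 - q_G = 0, so q_G = 140.
Then q_D = (280 - 140)/2 = 70.

140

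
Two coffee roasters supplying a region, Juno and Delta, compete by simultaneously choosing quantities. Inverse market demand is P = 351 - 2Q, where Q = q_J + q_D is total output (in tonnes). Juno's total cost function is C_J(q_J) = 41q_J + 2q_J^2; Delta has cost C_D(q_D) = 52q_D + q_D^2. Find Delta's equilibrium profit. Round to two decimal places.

4865.68

Juno's profit: π_J = (351 - 2Q)q_J - (41q_J + 2q_J²). Setting ∂π_J/∂q_J = 0: 310 - 8q_J - 2(q_D) = 0.
Delta's first-order condition: 299 - 6q_D - 2(q_J) = 0.
Rearranging gives the reaction functions q_J = (310 - 2q_D)/8 and q_D = (299 - 2q_J)/6.
Substituting one into the other gives q_J = 631/22 and q_D = 443/11.
Price P = 351 - 2·(1517/22) = 213.0909.
Delta's profit: 213.0909·(443/11) - 52·(443/11) - (443/11)² = 4865.6777.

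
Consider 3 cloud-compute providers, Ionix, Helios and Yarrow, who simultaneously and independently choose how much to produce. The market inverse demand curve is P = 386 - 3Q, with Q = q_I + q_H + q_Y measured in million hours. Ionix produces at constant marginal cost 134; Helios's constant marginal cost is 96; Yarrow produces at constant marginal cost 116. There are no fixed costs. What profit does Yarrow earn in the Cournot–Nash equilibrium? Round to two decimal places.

Ionix's profit: π_I = (386 - 3Q)q_I - (134q_I). Setting ∂π_I/∂q_I = 0: 252 - 6q_I - 3(q_H + q_Y) = 0.
Helios's profit: π_H = (386 - 3Q)q_H - (96q_H). Setting ∂π_H/∂q_H = 0: 290 - 6q_H - 3(q_I + q_Y) = 0.
Yarrow's profit: π_Y = (386 - 3Q)q_Y - (116q_Y). Setting ∂π_Y/∂q_Y = 0: 270 - 6q_Y - 3(q_I + q_H) = 0.
Summing all 3 equations gives 812 − 12Q = 0, hence Q = 203/3.
Back-substituting: q_I = (252 − 203)/3 = 49/3, q_H = (290 − 203)/3 = 29, q_Y = (270 − 203)/3 = 67/3.
Price P = 386 - 3·(203/3) = 183.
Yarrow's profit: (183 - 116)·(67/3) = 1496.3333.

1496.33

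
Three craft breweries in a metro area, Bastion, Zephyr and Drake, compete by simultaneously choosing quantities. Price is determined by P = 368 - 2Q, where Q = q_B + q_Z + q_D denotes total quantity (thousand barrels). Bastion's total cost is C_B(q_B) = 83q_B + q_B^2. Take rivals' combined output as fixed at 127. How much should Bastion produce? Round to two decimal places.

With rivals' combined output fixed at 127, Bastion's profit is π_B = (368 - 2·127 - 2q_B)q_B - (83q_B + q_B²) = (114 - 2q_B)q_B - (83q_B + q_B²).
∂π_B/∂q_B = 31 - 6q_B = 0, so q_B = 31/6.

5.17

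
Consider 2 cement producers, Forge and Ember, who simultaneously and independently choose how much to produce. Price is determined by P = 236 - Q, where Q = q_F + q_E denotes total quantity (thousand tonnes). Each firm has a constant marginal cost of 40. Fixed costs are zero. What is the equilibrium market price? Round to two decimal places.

A representative firm's profit is π_i = q_i(236 - Q) - 40q_i.
Setting ∂π_i/∂q_i = 0 with rivals' quantities fixed: 196 - 2q_i - q_j = 0.
By symmetry each firm produces the same amount; substituting q_j = q_i yields q_i = 196/3.
Total output Q = 392/3, so price P = 236 - 392/3 = 316/3.

105.33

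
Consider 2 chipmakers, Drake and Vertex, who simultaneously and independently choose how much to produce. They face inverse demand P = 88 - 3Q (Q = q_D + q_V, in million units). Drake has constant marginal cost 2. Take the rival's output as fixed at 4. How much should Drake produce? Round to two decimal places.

With the rival's output fixed at 4, Drake's profit is π_D = (88 - 3·4 - 3q_D)q_D - (2q_D) = (76 - 3q_D)q_D - (2q_D).
∂π_D/∂q_D = 74 - 6q_D = 0, so q_D = 37/3.

12.33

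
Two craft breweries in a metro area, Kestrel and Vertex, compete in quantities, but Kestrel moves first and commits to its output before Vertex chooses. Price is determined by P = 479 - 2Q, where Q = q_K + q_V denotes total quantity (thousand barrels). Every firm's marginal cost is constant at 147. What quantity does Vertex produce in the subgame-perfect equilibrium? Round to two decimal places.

41.50

The follower Vertex best-responds to any q_K: π_V = (479 - 2Q)q_V - 147q_V.
Setting the follower's marginal profit to zero, 332 - 2q_K - 4q_V = 0, i.e. q_V = (332 - 2q_K)/4.
The leader anticipates this reaction. Substituting into P = 479 - 2Q gives P = 313 - q_K, so π_K = (313 - q_K)q_K - 147q_K.
Leader FOC: 166 - 2q_K = 0, so q_K = 83.
Then q_V = (332 - 2·83)/4 = 83/2.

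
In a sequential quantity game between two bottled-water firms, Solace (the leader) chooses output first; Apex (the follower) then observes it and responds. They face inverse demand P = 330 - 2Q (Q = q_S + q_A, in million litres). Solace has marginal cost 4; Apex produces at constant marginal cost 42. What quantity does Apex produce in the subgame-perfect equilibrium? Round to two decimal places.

The follower Apex best-responds to any q_S: π_A = (330 - 2Q)q_A - 42q_A.
∂π_A/∂q_A = 288 - 2q_S - 4q_A = 0 gives the reaction function q_A = (288 - 2q_S)/4.
The leader anticipates this reaction. Substituting into P = 330 - 2Q gives P = 186 - q_S, so π_S = (186 - q_S)q_S - 4q_S.
Leader FOC: 182 - 2q_S = 0, so q_S = 91.
Then q_A = (288 - 2·91)/4 = 53/2.

26.50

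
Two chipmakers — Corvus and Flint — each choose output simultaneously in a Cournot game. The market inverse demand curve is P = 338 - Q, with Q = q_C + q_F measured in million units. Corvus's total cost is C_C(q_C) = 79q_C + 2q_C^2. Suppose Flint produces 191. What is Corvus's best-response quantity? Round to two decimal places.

11.33

With the rival's output fixed at 191, Corvus's profit is π_C = (338 - 191 - q_C)q_C - (79q_C + 2q_C²) = (147 - q_C)q_C - (79q_C + 2q_C²).
∂π_C/∂q_C = 68 - 6q_C = 0, so q_C = 34/3.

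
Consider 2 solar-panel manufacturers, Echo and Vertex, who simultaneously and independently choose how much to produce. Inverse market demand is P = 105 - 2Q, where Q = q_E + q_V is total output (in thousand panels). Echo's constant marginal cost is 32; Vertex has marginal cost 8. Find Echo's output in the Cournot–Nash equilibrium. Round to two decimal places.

Echo's profit: π_E = (105 - 2Q)q_E - (32q_E). Setting ∂π_E/∂q_E = 0: 73 - 4q_E - 2(q_V) = 0.
Vertex's profit: π_V = (105 - 2Q)q_V - (8q_V). Setting ∂π_V/∂q_V = 0: 97 - 4q_V - 2(q_E) = 0.
Best responses: q_E = (73 - 2q_V)/4, q_V = (97 - 2q_E)/4.
Solving the pair: q_E = 49/6, q_V = 121/6.

8.17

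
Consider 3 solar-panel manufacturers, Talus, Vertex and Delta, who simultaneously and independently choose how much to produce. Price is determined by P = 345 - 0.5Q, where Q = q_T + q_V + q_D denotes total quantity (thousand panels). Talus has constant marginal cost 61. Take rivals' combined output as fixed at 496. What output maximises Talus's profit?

With rivals' combined output fixed at 496, Talus's profit is π_T = (345 - (1/2)·496 - (1/2)q_T)q_T - (61q_T) = (97 - (1/2)q_T)q_T - (61q_T).
∂π_T/∂q_T = 36 - q_T = 0, so q_T = 36.

36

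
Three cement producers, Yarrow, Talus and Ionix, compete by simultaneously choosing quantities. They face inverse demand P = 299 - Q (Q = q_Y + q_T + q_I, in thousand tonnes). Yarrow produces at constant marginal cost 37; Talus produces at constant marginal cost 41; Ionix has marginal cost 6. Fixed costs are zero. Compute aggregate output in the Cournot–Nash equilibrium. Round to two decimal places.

Yarrow's profit: π_Y = (299 - Q)q_Y - (37q_Y). Setting ∂π_Y/∂q_Y = 0: 262 - 2q_Y - (q_T + q_I) = 0.
Talus's first-order condition: 258 - 2q_T - (q_Y + q_I) = 0.
Ionix's first-order condition: 293 - 2q_I - (q_Y + q_T) = 0.
Adding the 3 first-order conditions: 813 − 4Q = 0, so Q = 813/4.
Back-substituting: q_Y = (262 − 813/4) = 235/4, q_T = (258 − 813/4) = 219/4, q_I = (293 − 813/4) = 359/4.
Total output Q = 235/4 + 219/4 + 359/4 = 813/4.

203.25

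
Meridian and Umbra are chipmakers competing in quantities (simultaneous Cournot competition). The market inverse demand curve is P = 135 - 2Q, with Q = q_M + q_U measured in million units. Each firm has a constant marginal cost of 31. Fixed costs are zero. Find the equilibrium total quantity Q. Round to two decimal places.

A representative firm's profit is π_i = q_i(135 - 2Q) - 31q_i.
First-order condition (treating rivals' output as given): 104 - 4q_i - 2q_j = 0.
By symmetry each firm produces the same amount; substituting q_j = q_i yields q_i = 104/6 = 52/3.
Total output Q = 52/3 + 52/3 = 104/3.

34.67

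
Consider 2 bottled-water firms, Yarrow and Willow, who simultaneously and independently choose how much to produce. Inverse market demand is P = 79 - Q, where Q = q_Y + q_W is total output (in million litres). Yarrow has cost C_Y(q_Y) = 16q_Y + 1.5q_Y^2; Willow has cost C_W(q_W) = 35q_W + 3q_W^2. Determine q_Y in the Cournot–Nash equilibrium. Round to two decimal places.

11.79

Yarrow's profit: π_Y = (79 - Q)q_Y - (16q_Y + (3/2)q_Y²). Setting ∂π_Y/∂q_Y = 0: 63 - 5q_Y - (q_W) = 0.
Willow's profit: π_W = (79 - Q)q_W - (35q_W + 3q_W²). Setting ∂π_W/∂q_W = 0: 44 - 8q_W - (q_Y) = 0.
Best responses: q_Y = (63 - q_W)/5, q_W = (44 - q_Y)/8.
Substituting one into the other gives q_Y = 460/39 and q_W = 157/39.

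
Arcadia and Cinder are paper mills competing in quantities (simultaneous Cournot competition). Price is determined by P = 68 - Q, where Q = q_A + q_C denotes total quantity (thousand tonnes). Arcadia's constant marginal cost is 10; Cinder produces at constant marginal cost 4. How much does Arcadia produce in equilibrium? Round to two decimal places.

Arcadia's profit: π_A = (68 - Q)q_A - (10q_A). Setting ∂π_A/∂q_A = 0: 58 - 2q_A - (q_C) = 0.
Cinder's profit: π_C = (68 - Q)q_C - (4q_C). Setting ∂π_C/∂q_C = 0: 64 - 2q_C - (q_A) = 0.
Best responses: q_A = (58 - q_C)/2, q_C = (64 - q_A)/2.
Substituting one into the other gives q_A = 52/3 and q_C = 70/3.

17.33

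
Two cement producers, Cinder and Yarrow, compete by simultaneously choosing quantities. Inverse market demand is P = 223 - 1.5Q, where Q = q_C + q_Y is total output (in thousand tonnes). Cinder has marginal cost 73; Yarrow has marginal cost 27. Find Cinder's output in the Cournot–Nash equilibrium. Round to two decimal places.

Cinder's profit: π_C = (223 - 1.5Q)q_C - (73q_C). Setting ∂π_C/∂q_C = 0: 150 - 3q_C - (3/2)(q_Y) = 0.
Yarrow's first-order condition: 196 - 3q_Y - (3/2)(q_C) = 0.
Best responses: q_C = (150 - (3/2)q_Y)/3, q_Y = (196 - (3/2)q_C)/3.
Substituting one into the other gives q_C = 208/9 and q_Y = 484/9.

23.11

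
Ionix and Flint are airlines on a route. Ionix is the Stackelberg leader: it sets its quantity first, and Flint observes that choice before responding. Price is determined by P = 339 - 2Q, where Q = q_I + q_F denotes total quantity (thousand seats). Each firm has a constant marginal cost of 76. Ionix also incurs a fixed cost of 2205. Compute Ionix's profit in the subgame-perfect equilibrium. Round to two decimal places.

Solve by backward induction. Given q_I, the follower Flint maximises π_F = (339 - 2q_I - 2q_F)q_F - 76q_F.
Setting the follower's marginal profit to zero, 263 - 2q_I - 4q_F = 0, i.e. q_F = (263 - 2q_I)/4.
Ionix substitutes q_F(q_I) into its own profit: π_I = q_I(339 - 2q_I - (263 - 2q_I)/2) - 76q_I = (415/2 - q_I)q_I - 76q_I.
Maximising: ∂π_I/∂q_I = 263/2 - 2q_I = 0, giving q_I = 263/4.
Then q_F = (263 - 2·(263/4))/4 = 263/8.
Price P = 339 - 2·(789/8) = 567/4.
Ionix's profit: (567/4 - 76)·(263/4) - 2205 = 2118.0625.

2118.06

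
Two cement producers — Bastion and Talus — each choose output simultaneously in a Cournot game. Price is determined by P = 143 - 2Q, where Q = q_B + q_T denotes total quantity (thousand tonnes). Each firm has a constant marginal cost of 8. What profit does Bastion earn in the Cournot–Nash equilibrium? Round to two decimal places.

1012.50

A representative firm's profit is π_i = q_i(143 - 2Q) - 8q_i.
Setting ∂π_i/∂q_i = 0 with rivals' quantities fixed: 135 - 4q_i - 2q_j = 0.
With identical firms every q_j equals q_i, so q_j = q_i and 135 = 6q_i, giving q_i = 45/2.
Price P = 143 - 2·45 = 53.
Bastion's profit: (53 - 8)·(45/2) = 1012.5000.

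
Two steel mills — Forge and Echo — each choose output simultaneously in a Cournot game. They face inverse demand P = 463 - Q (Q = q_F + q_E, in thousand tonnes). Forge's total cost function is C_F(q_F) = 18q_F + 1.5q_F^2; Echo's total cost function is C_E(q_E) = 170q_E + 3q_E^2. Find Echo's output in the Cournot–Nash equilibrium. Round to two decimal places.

26.15

Forge's profit: π_F = (463 - Q)q_F - (18q_F + (3/2)q_F²). Setting ∂π_F/∂q_F = 0: 445 - 5q_F - (q_E) = 0.
Echo's first-order condition: 293 - 8q_E - (q_F) = 0.
Rearranging gives the reaction functions q_F = (445 - q_E)/5 and q_E = (293 - q_F)/8.
Substituting one into the other gives q_F = 1089/13 and q_E = 340/13.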